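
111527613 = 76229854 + 35297759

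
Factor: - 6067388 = - 2^2*1516847^1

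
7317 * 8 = 58536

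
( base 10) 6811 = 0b1101010011011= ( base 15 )2041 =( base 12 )3B37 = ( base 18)1307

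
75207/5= 75207/5 = 15041.40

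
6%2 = 0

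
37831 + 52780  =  90611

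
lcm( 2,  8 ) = 8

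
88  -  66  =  22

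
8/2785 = 8/2785 = 0.00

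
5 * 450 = 2250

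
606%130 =86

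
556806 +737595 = 1294401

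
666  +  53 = 719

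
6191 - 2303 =3888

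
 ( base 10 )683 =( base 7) 1664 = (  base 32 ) lb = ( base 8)1253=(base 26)107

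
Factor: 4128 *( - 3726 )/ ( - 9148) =2^4*3^5*23^1*43^1 * 2287^( - 1)= 3845232/2287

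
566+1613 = 2179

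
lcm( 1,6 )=6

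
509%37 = 28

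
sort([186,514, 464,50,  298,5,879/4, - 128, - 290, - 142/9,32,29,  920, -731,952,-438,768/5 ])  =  [ - 731, - 438, - 290, -128, - 142/9,5, 29, 32 , 50,  768/5 , 186,  879/4, 298, 464 , 514, 920,952] 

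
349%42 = 13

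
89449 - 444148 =-354699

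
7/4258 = 7/4258 = 0.00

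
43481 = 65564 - 22083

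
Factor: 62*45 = 2^1*3^2*5^1* 31^1 = 2790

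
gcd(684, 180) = 36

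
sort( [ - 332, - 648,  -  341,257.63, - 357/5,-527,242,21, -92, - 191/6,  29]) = [ - 648,-527  , - 341,  -  332, - 92, - 357/5,-191/6, 21,  29 , 242,  257.63]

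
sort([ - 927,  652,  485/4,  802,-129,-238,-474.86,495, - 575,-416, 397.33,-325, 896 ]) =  [-927, - 575,-474.86, - 416,-325,  -  238,-129,485/4, 397.33,495, 652,802 , 896] 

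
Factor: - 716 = -2^2* 179^1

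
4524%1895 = 734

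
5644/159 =35+79/159 = 35.50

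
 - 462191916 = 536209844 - 998401760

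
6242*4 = 24968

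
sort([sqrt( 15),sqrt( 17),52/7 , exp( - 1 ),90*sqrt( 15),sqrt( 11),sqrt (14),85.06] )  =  [ exp(-1),sqrt( 11),sqrt(14),sqrt( 15), sqrt ( 17),52/7, 85.06,90*sqrt( 15) ]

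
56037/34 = 1648+5/34 = 1648.15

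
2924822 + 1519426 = 4444248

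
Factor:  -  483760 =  - 2^4*5^1*6047^1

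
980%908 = 72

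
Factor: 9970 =2^1*5^1* 997^1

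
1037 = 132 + 905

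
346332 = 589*588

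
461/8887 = 461/8887 = 0.05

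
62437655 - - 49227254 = 111664909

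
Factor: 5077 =5077^1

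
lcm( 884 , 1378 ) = 46852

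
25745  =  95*271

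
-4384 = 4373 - 8757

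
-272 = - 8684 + 8412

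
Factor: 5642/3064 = 2821/1532 = 2^(- 2 )*7^1*13^1*31^1*383^( - 1)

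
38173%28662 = 9511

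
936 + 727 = 1663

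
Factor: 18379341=3^2*2042149^1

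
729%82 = 73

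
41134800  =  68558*600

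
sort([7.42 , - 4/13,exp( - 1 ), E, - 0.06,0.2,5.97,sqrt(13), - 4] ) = [ - 4, - 4/13, -0.06, 0.2, exp( - 1 ), E, sqrt(13), 5.97,7.42] 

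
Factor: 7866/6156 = 2^( - 1)*3^(-2 )*23^1 = 23/18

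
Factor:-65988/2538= - 2^1*13^1 = - 26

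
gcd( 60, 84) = 12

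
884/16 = 221/4 = 55.25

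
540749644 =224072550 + 316677094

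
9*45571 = 410139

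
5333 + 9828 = 15161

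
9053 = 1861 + 7192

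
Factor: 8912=2^4*557^1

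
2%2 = 0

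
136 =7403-7267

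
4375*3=13125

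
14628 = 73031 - 58403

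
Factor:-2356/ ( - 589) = 4 = 2^2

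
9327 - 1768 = 7559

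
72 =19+53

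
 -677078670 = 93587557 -770666227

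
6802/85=6802/85 = 80.02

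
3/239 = 3/239 =0.01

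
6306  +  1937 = 8243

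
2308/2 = 1154 = 1154.00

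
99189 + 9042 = 108231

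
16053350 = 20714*775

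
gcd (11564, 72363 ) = 1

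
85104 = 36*2364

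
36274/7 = 5182 = 5182.00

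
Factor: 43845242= 2^1* 7^1*1283^1*2441^1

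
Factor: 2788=2^2*17^1*41^1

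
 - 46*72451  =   - 3332746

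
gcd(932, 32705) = 1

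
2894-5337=  -  2443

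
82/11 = 82/11 =7.45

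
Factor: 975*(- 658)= - 2^1*3^1*5^2*7^1*13^1 * 47^1= - 641550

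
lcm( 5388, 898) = 5388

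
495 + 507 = 1002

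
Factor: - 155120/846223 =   -  22160/120889= - 2^4*5^1*277^1*120889^(  -  1)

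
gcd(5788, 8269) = 1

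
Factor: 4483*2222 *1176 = 11714401776 = 2^4*3^1*7^2*11^1*101^1*4483^1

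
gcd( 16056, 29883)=3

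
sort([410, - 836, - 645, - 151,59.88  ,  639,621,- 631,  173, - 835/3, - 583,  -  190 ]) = [- 836,-645,-631, - 583, - 835/3, - 190, - 151, 59.88, 173 , 410,621 , 639]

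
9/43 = 9/43 = 0.21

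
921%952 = 921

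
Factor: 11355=3^1*5^1 *757^1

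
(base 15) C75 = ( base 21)67H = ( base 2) 101011111010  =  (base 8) 5372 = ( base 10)2810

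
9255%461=35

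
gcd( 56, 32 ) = 8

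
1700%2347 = 1700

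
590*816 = 481440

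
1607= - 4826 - -6433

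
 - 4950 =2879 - 7829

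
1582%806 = 776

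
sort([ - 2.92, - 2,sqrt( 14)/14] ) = [ - 2.92,-2, sqrt( 14 ) /14]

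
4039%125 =39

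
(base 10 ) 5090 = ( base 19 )E1H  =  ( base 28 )6dm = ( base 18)FCE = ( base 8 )11742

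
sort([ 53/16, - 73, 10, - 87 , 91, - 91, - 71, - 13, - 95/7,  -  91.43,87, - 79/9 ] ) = [ - 91.43, - 91 , - 87, - 73, - 71, - 95/7, - 13, - 79/9, 53/16, 10,87,91 ]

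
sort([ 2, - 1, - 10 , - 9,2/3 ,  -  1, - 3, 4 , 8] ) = [ - 10, - 9,  -  3, - 1,  -  1, 2/3, 2 , 4,8]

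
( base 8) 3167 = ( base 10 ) 1655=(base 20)42F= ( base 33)1h5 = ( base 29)1S2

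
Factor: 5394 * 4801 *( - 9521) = - 2^1*3^1 * 29^1 * 31^1 * 4801^1*9521^1 = - 246561471474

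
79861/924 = 86+397/924 = 86.43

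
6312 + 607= 6919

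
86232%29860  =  26512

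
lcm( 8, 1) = 8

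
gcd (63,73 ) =1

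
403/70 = 5 + 53/70= 5.76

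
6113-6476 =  - 363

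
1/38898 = 1/38898 =0.00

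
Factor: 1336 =2^3*167^1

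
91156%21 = 16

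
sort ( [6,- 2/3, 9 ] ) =[ - 2/3 , 6,  9]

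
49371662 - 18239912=31131750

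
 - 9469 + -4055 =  - 13524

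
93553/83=1127 + 12/83 =1127.14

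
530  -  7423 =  - 6893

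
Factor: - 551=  - 19^1 * 29^1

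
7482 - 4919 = 2563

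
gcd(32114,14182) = 2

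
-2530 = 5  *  ( - 506 ) 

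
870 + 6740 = 7610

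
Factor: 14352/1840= 39/5 = 3^1*5^(-1)*13^1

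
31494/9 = 10498/3 = 3499.33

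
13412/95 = 13412/95 = 141.18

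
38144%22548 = 15596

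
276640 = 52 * 5320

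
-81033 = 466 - 81499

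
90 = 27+63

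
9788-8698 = 1090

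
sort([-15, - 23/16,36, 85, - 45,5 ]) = [ - 45, - 15,  -  23/16,5,36, 85 ]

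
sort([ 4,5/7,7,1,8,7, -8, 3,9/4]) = [ - 8 , 5/7, 1, 9/4,3, 4, 7, 7, 8]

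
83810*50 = 4190500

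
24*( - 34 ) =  - 816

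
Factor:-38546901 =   -  3^3*1427663^1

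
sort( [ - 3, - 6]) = [-6,-3 ]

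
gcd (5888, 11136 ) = 128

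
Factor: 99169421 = 13^1*7628417^1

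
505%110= 65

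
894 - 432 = 462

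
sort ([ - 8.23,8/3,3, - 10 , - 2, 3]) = [  -  10, - 8.23, - 2,8/3, 3,  3]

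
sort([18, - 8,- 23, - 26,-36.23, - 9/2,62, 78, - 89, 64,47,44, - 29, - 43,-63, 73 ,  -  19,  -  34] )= [ - 89, - 63, - 43,-36.23, - 34,-29, - 26, - 23, - 19 , - 8, - 9/2,18,44 , 47,62 , 64,  73, 78 ] 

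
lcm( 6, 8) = 24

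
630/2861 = 630/2861 = 0.22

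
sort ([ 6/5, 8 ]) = [6/5 , 8] 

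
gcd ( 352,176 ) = 176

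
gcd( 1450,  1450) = 1450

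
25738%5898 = 2146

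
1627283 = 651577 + 975706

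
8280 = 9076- 796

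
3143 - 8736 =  - 5593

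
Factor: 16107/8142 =91/46=2^( - 1 )*7^1 * 13^1 * 23^( - 1 )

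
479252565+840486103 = 1319738668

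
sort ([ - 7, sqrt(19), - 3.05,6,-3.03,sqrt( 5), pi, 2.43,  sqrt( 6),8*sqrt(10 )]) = [-7,-3.05, - 3.03, sqrt( 5), 2.43, sqrt(6), pi,sqrt(19),  6, 8*sqrt (10)]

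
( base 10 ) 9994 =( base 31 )ACC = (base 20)14JE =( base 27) DJ4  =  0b10011100001010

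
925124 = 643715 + 281409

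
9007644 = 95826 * 94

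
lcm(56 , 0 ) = 0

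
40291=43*937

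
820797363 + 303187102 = 1123984465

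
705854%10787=4699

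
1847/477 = 3 + 416/477=   3.87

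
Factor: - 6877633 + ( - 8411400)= - 15289033= - 293^1*52181^1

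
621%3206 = 621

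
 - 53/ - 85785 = 53/85785= 0.00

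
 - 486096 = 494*( - 984 )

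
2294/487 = 4 + 346/487 = 4.71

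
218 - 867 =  - 649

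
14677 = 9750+4927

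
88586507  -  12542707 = 76043800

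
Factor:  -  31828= - 2^2*73^1*109^1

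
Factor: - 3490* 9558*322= - 10741089240 = -  2^3 *3^4  *  5^1 * 7^1*23^1*59^1*349^1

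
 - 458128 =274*(-1672) 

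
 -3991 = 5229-9220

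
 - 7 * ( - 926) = 6482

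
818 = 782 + 36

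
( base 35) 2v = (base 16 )65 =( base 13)7A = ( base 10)101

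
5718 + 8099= 13817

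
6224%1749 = 977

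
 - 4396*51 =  - 224196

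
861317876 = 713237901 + 148079975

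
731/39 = 18 + 29/39 = 18.74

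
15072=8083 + 6989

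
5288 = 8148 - 2860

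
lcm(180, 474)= 14220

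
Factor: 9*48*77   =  2^4*3^3*7^1 * 11^1 = 33264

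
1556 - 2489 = -933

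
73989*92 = 6806988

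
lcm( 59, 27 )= 1593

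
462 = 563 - 101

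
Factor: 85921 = 11^1*73^1 *107^1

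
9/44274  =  3/14758=0.00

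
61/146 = 61/146= 0.42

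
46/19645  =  46/19645 =0.00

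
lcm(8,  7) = 56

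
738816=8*92352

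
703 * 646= 454138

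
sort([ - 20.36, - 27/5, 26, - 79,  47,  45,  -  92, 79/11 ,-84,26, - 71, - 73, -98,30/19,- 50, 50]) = [ - 98,  -  92, - 84 ,-79, - 73, - 71, - 50,  -  20.36, -27/5 , 30/19,79/11, 26,26, 45, 47,50 ] 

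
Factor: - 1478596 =-2^2*7^1*52807^1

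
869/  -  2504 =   -  1+1635/2504 = - 0.35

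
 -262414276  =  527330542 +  - 789744818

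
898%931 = 898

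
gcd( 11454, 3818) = 3818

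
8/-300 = -2/75 = -0.03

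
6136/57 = 107 + 37/57 = 107.65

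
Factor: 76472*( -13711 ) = -1048507592 = - 2^3*11^2*79^1*13711^1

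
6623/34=194+ 27/34 = 194.79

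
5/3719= 5/3719= 0.00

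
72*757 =54504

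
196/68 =2+ 15/17 = 2.88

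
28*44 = 1232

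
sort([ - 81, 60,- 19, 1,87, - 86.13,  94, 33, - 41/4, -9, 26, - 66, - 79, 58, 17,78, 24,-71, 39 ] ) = [-86.13, -81, - 79, - 71,  -  66 , - 19, - 41/4, - 9,1,17, 24, 26,33,39, 58,60, 78, 87, 94] 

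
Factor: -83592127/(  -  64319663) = 1559^( - 1)*41257^ ( - 1)* 83592127^1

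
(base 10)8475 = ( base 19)1491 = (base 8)20433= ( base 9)12556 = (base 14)3135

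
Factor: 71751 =3^1*23917^1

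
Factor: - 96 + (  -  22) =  - 2^1*59^1 =- 118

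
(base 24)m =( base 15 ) 17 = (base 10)22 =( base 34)m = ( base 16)16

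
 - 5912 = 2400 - 8312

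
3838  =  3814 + 24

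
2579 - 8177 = - 5598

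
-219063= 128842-347905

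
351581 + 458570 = 810151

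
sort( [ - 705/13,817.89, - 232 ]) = [ - 232, - 705/13,817.89]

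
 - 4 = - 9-- 5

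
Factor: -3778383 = -3^1 * 7^1 *179923^1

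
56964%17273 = 5145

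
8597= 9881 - 1284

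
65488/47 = 65488/47 = 1393.36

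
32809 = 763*43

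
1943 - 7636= - 5693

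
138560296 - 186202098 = -47641802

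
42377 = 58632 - 16255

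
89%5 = 4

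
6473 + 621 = 7094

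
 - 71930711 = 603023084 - 674953795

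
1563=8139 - 6576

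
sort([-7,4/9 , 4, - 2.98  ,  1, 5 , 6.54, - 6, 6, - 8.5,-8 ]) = [ - 8.5 , - 8, - 7, - 6, - 2.98, 4/9,1, 4,  5, 6, 6.54]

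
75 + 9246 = 9321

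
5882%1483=1433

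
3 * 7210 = 21630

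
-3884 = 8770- 12654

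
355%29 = 7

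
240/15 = 16 = 16.00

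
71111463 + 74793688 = 145905151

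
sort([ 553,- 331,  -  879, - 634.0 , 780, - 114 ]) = [  -  879 ,  -  634.0 , - 331,-114,553,780]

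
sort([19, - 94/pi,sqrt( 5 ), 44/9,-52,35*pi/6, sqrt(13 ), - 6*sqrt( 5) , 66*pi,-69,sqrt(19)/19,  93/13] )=[-69, - 52,- 94/pi,  -  6*sqrt(5 ),  sqrt(19) /19, sqrt(5 ),sqrt( 13), 44/9,93/13,  35*pi/6,19, 66*pi]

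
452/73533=452/73533 = 0.01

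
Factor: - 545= -5^1  *109^1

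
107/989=107/989 = 0.11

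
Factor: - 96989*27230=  - 2641010470= - 2^1*5^1*7^1*389^1 * 96989^1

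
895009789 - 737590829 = 157418960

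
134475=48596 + 85879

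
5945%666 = 617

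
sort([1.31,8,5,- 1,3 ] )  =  [ - 1,1.31, 3,5, 8]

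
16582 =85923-69341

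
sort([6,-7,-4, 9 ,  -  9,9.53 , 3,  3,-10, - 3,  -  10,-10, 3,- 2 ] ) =[ - 10 , - 10, -10,-9,-7,- 4,  -  3  , - 2, 3,  3,3, 6,  9, 9.53 ] 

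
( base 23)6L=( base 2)10011111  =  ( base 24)6f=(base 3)12220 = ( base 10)159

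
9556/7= 9556/7=1365.14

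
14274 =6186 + 8088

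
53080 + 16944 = 70024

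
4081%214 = 15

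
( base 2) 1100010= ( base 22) 4A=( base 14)70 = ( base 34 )2U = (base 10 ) 98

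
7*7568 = 52976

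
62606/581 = 107 + 439/581 = 107.76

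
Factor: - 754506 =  - 2^1*3^2 *167^1*251^1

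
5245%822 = 313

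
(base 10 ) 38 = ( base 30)18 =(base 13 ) 2c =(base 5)123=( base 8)46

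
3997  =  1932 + 2065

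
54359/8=6794+7/8 = 6794.88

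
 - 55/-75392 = 55/75392 = 0.00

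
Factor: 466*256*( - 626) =  -  2^10*233^1*313^1=-74679296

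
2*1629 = 3258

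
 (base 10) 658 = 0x292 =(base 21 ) 1a7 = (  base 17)24C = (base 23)15e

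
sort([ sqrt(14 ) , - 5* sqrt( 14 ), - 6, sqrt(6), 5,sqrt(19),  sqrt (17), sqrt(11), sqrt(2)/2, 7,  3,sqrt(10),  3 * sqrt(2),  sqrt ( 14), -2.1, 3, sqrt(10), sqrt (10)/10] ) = [ - 5*sqrt(14 ), - 6, - 2.1,sqrt(10 )/10 , sqrt(2)/2, sqrt(6 ), 3,3 , sqrt( 10), sqrt(10 ),sqrt(11),sqrt(14), sqrt( 14),  sqrt( 17),3 * sqrt( 2), sqrt(19), 5 , 7]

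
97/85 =97/85  =  1.14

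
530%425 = 105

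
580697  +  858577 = 1439274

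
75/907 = 75/907 = 0.08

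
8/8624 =1/1078 = 0.00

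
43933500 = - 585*( - 75100 ) 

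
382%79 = 66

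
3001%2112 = 889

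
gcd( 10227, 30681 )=10227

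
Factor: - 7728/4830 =-2^3*5^(  -  1)=- 8/5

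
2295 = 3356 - 1061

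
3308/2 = 1654= 1654.00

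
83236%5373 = 2641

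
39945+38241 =78186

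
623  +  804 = 1427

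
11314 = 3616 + 7698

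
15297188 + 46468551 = 61765739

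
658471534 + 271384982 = 929856516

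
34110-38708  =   - 4598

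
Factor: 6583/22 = 2^( - 1) * 11^(-1 )* 29^1*227^1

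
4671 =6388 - 1717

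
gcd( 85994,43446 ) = 2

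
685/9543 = 685/9543 = 0.07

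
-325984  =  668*(- 488 )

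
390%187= 16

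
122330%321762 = 122330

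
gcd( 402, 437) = 1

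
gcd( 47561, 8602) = 1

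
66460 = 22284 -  - 44176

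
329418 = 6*54903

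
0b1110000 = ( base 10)112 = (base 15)77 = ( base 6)304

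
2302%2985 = 2302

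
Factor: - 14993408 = - 2^11*7321^1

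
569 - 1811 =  - 1242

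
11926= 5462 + 6464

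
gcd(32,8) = 8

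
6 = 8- 2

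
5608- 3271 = 2337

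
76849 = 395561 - 318712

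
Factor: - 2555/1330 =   -  73/38 = - 2^(-1 )*19^(-1 )*73^1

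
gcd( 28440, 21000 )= 120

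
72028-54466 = 17562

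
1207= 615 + 592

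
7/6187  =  7/6187 = 0.00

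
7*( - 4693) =- 32851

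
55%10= 5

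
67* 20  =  1340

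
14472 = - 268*( - 54 )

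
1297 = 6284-4987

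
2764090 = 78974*35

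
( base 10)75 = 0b1001011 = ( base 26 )2n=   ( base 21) 3c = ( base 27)2l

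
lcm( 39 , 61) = 2379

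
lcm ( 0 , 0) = 0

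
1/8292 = 1/8292 = 0.00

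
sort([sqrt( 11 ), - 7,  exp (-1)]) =[ - 7,exp(  -  1 ),sqrt( 11 ) ] 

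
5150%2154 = 842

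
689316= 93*7412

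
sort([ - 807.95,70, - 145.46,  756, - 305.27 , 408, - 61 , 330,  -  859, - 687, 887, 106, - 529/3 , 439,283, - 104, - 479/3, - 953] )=[-953, - 859 , - 807.95, - 687, - 305.27, - 529/3, - 479/3, - 145.46, - 104, - 61, 70,106, 283,330,408,439 , 756, 887]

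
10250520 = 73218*140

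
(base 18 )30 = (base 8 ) 66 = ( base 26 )22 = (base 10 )54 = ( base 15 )39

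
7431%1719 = 555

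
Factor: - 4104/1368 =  - 3 = - 3^1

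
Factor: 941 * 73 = 73^1*941^1 = 68693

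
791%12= 11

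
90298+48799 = 139097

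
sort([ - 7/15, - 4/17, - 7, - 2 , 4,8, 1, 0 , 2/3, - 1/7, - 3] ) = [ - 7, - 3, - 2, - 7/15,  -  4/17, - 1/7 , 0,2/3,1,4 , 8] 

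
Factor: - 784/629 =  - 2^4*7^2*17^( - 1) * 37^( - 1)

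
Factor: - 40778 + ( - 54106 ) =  - 94884 = - 2^2 * 3^1*7907^1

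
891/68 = 13 + 7/68= 13.10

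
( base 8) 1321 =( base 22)1ah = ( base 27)qj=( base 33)LS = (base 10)721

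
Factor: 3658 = 2^1*31^1*59^1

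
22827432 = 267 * 85496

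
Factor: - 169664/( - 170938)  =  84832/85469 = 2^5 *11^1 * 241^1*85469^(- 1)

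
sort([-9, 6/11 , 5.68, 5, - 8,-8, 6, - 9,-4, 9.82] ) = [-9, - 9, - 8, - 8 , - 4, 6/11,5, 5.68, 6,9.82]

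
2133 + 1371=3504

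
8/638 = 4/319 = 0.01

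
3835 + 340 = 4175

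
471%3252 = 471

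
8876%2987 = 2902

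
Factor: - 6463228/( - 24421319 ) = 2^2*13^(-1) * 107^1 * 15101^1*1878563^( - 1 ) 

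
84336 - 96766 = -12430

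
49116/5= 49116/5 = 9823.20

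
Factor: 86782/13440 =43391/6720 = 2^( - 6 )*3^( - 1 )*5^( - 1)*7^(-1)*43391^1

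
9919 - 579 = 9340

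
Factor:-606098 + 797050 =190952 = 2^3*23869^1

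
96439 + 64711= 161150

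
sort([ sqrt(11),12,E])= [E, sqrt(11),12 ] 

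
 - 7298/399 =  - 19 + 283/399  =  - 18.29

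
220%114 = 106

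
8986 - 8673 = 313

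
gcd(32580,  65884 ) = 724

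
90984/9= 30328/3 = 10109.33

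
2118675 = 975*2173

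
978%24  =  18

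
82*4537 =372034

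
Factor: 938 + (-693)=245 = 5^1*7^2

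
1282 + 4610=5892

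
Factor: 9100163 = 61^1 * 149183^1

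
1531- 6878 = -5347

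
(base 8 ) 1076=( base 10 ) 574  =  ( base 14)2D0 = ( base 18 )1dg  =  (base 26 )m2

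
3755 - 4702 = - 947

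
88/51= 1 + 37/51=1.73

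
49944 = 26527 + 23417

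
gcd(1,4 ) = 1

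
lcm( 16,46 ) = 368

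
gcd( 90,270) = 90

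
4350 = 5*870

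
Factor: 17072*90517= 2^4*7^1*11^1 * 67^1*97^1*193^1 = 1545306224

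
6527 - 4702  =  1825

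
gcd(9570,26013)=87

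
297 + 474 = 771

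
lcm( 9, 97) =873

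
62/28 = 31/14 = 2.21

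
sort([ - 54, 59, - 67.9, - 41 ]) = [- 67.9,  -  54  , - 41,59]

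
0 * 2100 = 0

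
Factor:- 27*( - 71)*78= 2^1*3^4*13^1*71^1 = 149526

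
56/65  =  56/65 = 0.86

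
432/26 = 16 + 8/13 = 16.62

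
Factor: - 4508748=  - 2^2*3^2*125243^1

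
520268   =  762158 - 241890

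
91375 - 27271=64104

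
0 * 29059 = 0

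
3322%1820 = 1502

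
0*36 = 0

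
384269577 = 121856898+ 262412679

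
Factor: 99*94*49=455994=2^1*3^2*7^2*11^1*47^1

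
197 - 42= 155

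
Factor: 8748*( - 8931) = - 2^2*3^8*13^1*229^1 = - 78128388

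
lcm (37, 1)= 37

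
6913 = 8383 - 1470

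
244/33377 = 244/33377 = 0.01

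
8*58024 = 464192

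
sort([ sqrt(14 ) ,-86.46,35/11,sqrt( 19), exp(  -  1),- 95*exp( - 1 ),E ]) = [-86.46, - 95*exp ( - 1 ),exp(  -  1),  E,35/11,sqrt ( 14), sqrt( 19) ] 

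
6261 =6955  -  694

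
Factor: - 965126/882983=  - 2^1*23^1*79^ ( -1)*11177^( - 1)*20981^1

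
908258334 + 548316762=1456575096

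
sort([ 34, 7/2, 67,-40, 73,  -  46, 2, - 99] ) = [-99,  -  46, - 40, 2, 7/2, 34,67 , 73 ] 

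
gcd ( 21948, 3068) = 236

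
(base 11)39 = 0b101010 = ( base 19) 24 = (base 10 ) 42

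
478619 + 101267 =579886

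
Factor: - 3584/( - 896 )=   2^2 = 4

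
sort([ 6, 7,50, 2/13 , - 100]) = [ - 100, 2/13 , 6, 7 , 50 ] 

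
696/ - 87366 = -1+ 14445/14561 = -  0.01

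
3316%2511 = 805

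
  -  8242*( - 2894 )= 23852348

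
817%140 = 117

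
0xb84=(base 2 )101110000100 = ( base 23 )5d4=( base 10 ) 2948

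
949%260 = 169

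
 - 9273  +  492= - 8781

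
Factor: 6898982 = 2^1 * 3449491^1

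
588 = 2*294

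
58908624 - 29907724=29000900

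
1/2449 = 1/2449=0.00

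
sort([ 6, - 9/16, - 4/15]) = [ - 9/16, - 4/15,6]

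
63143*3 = 189429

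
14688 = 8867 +5821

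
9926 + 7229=17155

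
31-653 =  - 622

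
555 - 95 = 460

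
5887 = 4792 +1095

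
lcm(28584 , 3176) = 28584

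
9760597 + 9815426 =19576023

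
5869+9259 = 15128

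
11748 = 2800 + 8948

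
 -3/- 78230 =3/78230 = 0.00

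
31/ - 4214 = -1 + 4183/4214  =  -0.01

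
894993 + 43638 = 938631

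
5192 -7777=- 2585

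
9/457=9/457 = 0.02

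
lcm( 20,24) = 120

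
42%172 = 42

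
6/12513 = 2/4171 = 0.00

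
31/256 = 31/256 = 0.12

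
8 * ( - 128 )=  - 1024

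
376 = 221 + 155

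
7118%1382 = 208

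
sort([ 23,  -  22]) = [-22, 23 ] 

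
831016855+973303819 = 1804320674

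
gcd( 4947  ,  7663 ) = 97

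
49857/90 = 16619/30 = 553.97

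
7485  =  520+6965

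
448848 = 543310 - 94462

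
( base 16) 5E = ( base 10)94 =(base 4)1132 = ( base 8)136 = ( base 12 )7a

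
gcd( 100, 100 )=100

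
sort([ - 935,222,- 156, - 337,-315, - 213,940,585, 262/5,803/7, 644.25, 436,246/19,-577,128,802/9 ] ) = [-935, - 577,  -  337,-315,-213, - 156,246/19, 262/5, 802/9,803/7, 128,222,436,585, 644.25 , 940] 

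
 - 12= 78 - 90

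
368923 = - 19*( - 19417) 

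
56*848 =47488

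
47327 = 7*6761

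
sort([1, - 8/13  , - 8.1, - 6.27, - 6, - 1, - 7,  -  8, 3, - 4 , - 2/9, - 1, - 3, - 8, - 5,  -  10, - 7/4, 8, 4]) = [ - 10, - 8.1, - 8, - 8, - 7 ,-6.27, - 6,-5 ,-4, - 3,-7/4,-1, - 1, - 8/13, - 2/9, 1, 3,4,8]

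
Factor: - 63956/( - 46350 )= 2^1*3^( - 2)*5^(  -  2)*59^1*103^( - 1)*271^1 =31978/23175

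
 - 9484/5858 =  - 2 + 1116/2929 = - 1.62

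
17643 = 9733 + 7910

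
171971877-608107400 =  - 436135523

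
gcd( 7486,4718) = 2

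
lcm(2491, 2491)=2491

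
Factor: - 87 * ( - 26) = 2^1*3^1*13^1*29^1 = 2262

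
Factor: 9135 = 3^2* 5^1 * 7^1*29^1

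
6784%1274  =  414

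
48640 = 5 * 9728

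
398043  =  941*423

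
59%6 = 5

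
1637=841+796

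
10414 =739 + 9675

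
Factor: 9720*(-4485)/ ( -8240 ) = 2^( - 1)*3^6*5^1*13^1*23^1*103^ (  -  1) = 1089855/206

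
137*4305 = 589785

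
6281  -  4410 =1871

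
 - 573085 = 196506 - 769591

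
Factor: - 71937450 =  - 2^1 * 3^3*5^2*13^1*4099^1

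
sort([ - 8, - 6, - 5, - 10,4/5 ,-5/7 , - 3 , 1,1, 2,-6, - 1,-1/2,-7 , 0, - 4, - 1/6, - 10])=[ - 10, - 10, - 8,-7,-6, - 6,-5 ,-4 ,  -  3,-1,-5/7 , - 1/2 ,-1/6,0, 4/5,1,  1,2 ]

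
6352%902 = 38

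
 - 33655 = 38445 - 72100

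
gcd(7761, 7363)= 199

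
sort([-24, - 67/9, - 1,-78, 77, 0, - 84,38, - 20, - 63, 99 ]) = [ - 84,  -  78,  -  63, - 24, - 20,- 67/9, - 1, 0, 38,77, 99] 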